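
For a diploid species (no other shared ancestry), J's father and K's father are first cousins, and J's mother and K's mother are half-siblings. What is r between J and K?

With two independent routes of shared ancestry, r is the sum of the two contributions.
J and K are related in two ways: second cousins through their fathers (r = 1/32) and half first cousins through their mothers (r = 1/16).
r = 1/32 + 1/16 = 3/32 = 0.09375.

0.09375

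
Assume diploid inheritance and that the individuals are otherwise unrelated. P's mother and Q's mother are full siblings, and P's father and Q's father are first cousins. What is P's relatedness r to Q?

0.15625

Independent pedigree routes through distinct common ancestors add.
P and Q are related in two ways: first cousins through their mothers (r = 1/8) and second cousins through their fathers (r = 1/32).
r = 1/8 + 1/32 = 0.15625.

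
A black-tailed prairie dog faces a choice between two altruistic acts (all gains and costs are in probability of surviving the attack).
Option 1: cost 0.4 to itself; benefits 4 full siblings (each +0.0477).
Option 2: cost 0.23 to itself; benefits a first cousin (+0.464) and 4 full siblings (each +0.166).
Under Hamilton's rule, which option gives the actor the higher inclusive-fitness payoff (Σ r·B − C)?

Option 1: r to a full sibling = 0.5.
Option 1: Σ r·B − C = (4·0.5·0.0477) − 0.4 = -0.3046.
Option 2: r to a first cousin = 0.125.
Option 2: r to a full sibling = 0.5.
Option 2: Σ r·B − C = (1·0.125·0.464 + 4·0.5·0.166) − 0.23 = 0.16.
Option 2 has the higher net inclusive-fitness payoff.

Option 2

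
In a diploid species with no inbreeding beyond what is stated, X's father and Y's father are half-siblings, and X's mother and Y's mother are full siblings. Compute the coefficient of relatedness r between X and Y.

0.1875

Wright's path rule: contributions from independent ancestry routes add.
X and Y are related in two ways: half first cousins through their fathers (r = 1/16) and first cousins through their mothers (r = 1/8).
r = 1/16 + 1/8 = 0.1875.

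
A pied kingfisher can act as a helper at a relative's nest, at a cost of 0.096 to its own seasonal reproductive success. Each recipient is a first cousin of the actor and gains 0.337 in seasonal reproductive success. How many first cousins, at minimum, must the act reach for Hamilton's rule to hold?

r to a first cousin = 0.125 (first cousins share one grandparent pair — two paths of length 4: r = 2·(1/2)^4 = 1/8).
Hamilton's rule: n·r·B > C  ⇒  n > C/(r·B) = 0.096/(0.125·0.337) = 2.279.
The smallest integer exceeding 2.279 is 3.

3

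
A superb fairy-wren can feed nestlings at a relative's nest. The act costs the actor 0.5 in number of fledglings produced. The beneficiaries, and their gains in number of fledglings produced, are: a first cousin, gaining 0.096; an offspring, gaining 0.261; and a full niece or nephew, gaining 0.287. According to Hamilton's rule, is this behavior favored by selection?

No

Hamilton's rule: the trait is favored when the sum of r·B over every recipient exceeds the actor's cost C.
r to a first cousin = 1/8 (first cousins share one grandparent pair — two paths of length 4: r = 2·(1/2)^4 = 1/8).
r to an offspring = 0.5 (one parent–offspring link: r = (1/2)^1 = 1/2).
r to a full niece or nephew = 1/4 (full aunt/uncle↔niece/nephew: two paths of length 3 through the shared grandparent pair: r = 2·(1/2)^3 = 1/4).
Summing one r·B term per recipient: 1·0.125·0.096 + 1·0.5·0.261 + 1·0.25·0.287 = 0.21425.
0.21425 < 0.5: the indirect benefit is less than the cost.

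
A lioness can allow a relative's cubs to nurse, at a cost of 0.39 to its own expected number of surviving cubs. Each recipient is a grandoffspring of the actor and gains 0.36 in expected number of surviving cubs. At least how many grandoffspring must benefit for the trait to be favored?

r to a grandoffspring = 1/4 (two parent–offspring links: r = (1/2)^2 = 1/4).
Hamilton's rule: n·r·B > C  ⇒  n > C/(r·B) = 0.39/(0.25·0.36) = 4.333.
The smallest integer exceeding 4.333 is 5.

5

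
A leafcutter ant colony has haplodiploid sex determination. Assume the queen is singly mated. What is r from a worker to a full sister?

0.75

Haplodiploid full sisters inherit their father's entire haploid genome identically (contributing 1/2) and on average half of their mother's contribution (1/2 · 1/2 = 1/4); r = 1/2 + 1/4 = 3/4.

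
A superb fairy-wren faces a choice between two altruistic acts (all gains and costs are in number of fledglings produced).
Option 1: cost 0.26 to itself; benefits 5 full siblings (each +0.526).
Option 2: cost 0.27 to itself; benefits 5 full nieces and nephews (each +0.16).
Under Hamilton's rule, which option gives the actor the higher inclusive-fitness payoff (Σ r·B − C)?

Option 1

Option 1: r to a full sibling = 0.5.
Option 1: Σ r·B − C = (5·0.5·0.526) − 0.26 = 1.055.
Option 2: r to a full niece or nephew = 0.25.
Option 2: Σ r·B − C = (5·0.25·0.16) − 0.27 = -0.07.
Option 1 has the higher net inclusive-fitness payoff.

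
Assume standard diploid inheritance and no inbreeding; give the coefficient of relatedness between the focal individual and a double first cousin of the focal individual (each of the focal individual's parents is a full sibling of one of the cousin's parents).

0.25

Each parent–offspring link contributes a factor of 1/2, and independent paths through distinct common ancestors add.
Double first cousins share both grandparent pairs — four paths of length 4: r = 4·(1/2)^4 = 1/4.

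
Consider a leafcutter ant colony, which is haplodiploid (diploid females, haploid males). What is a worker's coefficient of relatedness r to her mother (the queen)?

0.5

One meiotic link between diploid queen and diploid daughter: r = 1/2.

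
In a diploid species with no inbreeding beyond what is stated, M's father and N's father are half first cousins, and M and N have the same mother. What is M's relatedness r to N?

Wright's path rule: contributions from independent ancestry routes add.
M and N are related in two ways: half second cousins through their fathers (r = 1/64) and half-sibs through their shared mother (r = 1/4).
r = 1/64 + 1/4 = 17/64 = 0.265625.

0.265625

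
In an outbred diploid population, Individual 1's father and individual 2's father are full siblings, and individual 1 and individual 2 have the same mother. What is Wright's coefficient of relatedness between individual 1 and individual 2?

With two independent routes of shared ancestry, r is the sum of the two contributions.
Individual 1 and individual 2 are related in two ways: first cousins through their fathers (r = 1/8) and half-sibs through their shared mother (r = 1/4).
r = 1/8 + 1/4 = 3/8 = 0.375.

0.375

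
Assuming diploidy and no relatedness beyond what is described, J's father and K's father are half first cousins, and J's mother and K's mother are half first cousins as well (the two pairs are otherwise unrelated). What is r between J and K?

Wright's path rule: contributions from independent ancestry routes add.
J and K are related in two ways: half second cousins through their fathers (r = 1/64) and half second cousins through their mothers (r = 1/64).
r = 1/64 + 1/64 = 0.03125.

0.03125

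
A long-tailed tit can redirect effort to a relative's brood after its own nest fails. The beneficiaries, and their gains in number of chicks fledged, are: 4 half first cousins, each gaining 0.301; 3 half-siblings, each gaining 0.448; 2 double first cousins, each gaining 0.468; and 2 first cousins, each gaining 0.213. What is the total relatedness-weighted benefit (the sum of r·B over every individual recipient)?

r to a half first cousin = 1/16 (half first cousins share one grandparent — one path of length 4: r = (1/2)^4 = 1/16).
r to a half-sibling = 0.25 (half-sibs share one parent — one path of length 2: r = (1/2)^2 = 1/4).
r to a double first cousin = 0.25 (double first cousins share both grandparent pairs — four paths of length 4: r = 4·(1/2)^4 = 1/4).
r to a first cousin = 1/8 (first cousins share one grandparent pair — two paths of length 4: r = 2·(1/2)^4 = 1/8).
Summing one r·B term per recipient: 4·0.0625·0.301 + 3·0.25·0.448 + 2·0.25·0.468 + 2·0.125·0.213 = 0.6985.

0.6985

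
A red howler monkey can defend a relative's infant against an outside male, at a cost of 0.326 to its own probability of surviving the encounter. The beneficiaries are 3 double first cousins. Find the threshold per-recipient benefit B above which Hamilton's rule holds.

r to a double first cousin = 0.25 (double first cousins share both grandparent pairs — four paths of length 4: r = 4·(1/2)^4 = 1/4).
Hamilton's rule with n recipients of equal r: n·r·B > C, so B > C/(n·r) = 0.326/(3·0.25) = 0.4347.

0.4347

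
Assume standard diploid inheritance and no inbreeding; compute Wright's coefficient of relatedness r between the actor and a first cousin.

0.125

Each parent–offspring link contributes a factor of 1/2, and independent paths through distinct common ancestors add.
First cousins share one grandparent pair — two paths of length 4: r = 2·(1/2)^4 = 1/8.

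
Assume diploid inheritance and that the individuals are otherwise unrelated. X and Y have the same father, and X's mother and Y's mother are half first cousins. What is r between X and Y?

Wright's path rule: contributions from independent ancestry routes add.
X and Y are related in two ways: half-sibs through their shared father (r = 1/4) and half second cousins through their mothers (r = 1/64).
r = 1/4 + 1/64 = 17/64 = 0.265625.

0.265625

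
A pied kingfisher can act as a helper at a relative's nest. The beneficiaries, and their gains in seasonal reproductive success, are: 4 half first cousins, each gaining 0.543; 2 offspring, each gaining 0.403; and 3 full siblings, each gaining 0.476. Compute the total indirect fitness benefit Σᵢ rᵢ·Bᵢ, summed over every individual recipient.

r to a half first cousin = 1/16 (half first cousins share one grandparent — one path of length 4: r = (1/2)^4 = 1/16).
r to an offspring = 0.5 (one parent–offspring link: r = (1/2)^1 = 1/2).
r to a full sibling = 0.5 (full sibs share both parents — two paths of length 2: r = 2·(1/2)^2 = 1/2).
Summing one r·B term per recipient: 4·0.0625·0.543 + 2·0.5·0.403 + 3·0.5·0.476 = 1.25275.

1.25275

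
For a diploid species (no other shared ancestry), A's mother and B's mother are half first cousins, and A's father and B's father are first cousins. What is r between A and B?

Independent pedigree routes through distinct common ancestors add.
A and B are related in two ways: half second cousins through their mothers (r = 1/64) and second cousins through their fathers (r = 1/32).
r = 1/64 + 1/32 = 0.046875.

0.046875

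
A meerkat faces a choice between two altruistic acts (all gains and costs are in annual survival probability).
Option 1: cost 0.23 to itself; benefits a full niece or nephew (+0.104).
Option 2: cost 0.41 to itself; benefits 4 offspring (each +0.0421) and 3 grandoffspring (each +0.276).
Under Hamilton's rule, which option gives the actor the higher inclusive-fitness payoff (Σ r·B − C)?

Option 1: r to a full niece or nephew = 0.25.
Option 1: Σ r·B − C = (1·0.25·0.104) − 0.23 = -0.204.
Option 2: r to an offspring = 0.5.
Option 2: r to a grandoffspring = 0.25.
Option 2: Σ r·B − C = (4·0.5·0.0421 + 3·0.25·0.276) − 0.41 = -0.1188.
Option 2 has the higher net inclusive-fitness payoff.

Option 2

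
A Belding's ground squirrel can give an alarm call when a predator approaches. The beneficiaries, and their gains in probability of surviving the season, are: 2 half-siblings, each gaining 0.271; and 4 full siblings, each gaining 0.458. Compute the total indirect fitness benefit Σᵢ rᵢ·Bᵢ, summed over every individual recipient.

1.0515

r to a half-sibling = 0.25 (half-sibs share one parent — one path of length 2: r = (1/2)^2 = 1/4).
r to a full sibling = 0.5 (full sibs share both parents — two paths of length 2: r = 2·(1/2)^2 = 1/2).
Summing one r·B term per recipient: 2·0.25·0.271 + 4·0.5·0.458 = 1.0515.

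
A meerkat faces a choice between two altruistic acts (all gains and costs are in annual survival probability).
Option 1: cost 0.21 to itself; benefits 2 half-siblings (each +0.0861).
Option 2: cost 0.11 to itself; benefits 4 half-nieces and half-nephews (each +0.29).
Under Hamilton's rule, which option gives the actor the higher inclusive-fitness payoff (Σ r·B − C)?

Option 2

Option 1: r to a half-sibling = 0.25.
Option 1: Σ r·B − C = (2·0.25·0.0861) − 0.21 = -0.16695.
Option 2: r to a half-niece or half-nephew = 0.125.
Option 2: Σ r·B − C = (4·0.125·0.29) − 0.11 = 0.035.
Option 2 has the higher net inclusive-fitness payoff.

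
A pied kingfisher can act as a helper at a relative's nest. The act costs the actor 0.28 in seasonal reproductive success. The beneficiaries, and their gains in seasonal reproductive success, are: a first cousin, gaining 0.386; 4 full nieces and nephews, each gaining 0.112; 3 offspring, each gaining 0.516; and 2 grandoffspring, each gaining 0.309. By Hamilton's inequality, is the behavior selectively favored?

Hamilton's rule: the trait is favored when the sum of r·B over every recipient exceeds the actor's cost C.
r to a first cousin = 1/8 (first cousins share one grandparent pair — two paths of length 4: r = 2·(1/2)^4 = 1/8).
r to a full niece or nephew = 1/4 (full aunt/uncle↔niece/nephew: two paths of length 3 through the shared grandparent pair: r = 2·(1/2)^3 = 1/4).
r to an offspring = 1/2 (one parent–offspring link: r = (1/2)^1 = 1/2).
r to a grandoffspring = 0.25 (two parent–offspring links: r = (1/2)^2 = 1/4).
Summing one r·B term per recipient: 1·0.125·0.386 + 4·0.25·0.112 + 3·0.5·0.516 + 2·0.25·0.309 = 1.08875.
1.08875 > 0.28: the indirect benefit exceeds the cost.

Yes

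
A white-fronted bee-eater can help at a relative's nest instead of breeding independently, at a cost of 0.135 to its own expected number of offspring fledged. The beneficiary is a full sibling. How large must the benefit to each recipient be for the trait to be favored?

0.27

r to a full sibling = 0.5 (full sibs share both parents — two paths of length 2: r = 2·(1/2)^2 = 1/2).
Hamilton's rule with n recipients of equal r: n·r·B > C, so B > C/(n·r) = 0.135/(1·0.5) = 0.27.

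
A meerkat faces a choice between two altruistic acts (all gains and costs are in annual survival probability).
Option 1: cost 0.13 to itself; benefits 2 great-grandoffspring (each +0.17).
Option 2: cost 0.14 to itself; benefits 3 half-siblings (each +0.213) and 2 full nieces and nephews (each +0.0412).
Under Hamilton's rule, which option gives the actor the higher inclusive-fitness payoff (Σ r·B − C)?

Option 1: r to a great-grandoffspring = 0.125.
Option 1: Σ r·B − C = (2·0.125·0.17) − 0.13 = -0.0875.
Option 2: r to a half-sibling = 0.25.
Option 2: r to a full niece or nephew = 0.25.
Option 2: Σ r·B − C = (3·0.25·0.213 + 2·0.25·0.0412) − 0.14 = 0.04035.
Option 2 has the higher net inclusive-fitness payoff.

Option 2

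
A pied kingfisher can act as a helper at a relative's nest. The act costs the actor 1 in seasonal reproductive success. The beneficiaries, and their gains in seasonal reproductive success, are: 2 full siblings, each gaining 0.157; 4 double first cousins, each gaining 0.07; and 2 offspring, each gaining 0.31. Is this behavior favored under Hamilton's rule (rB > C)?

Hamilton's rule: the trait is favored when the sum of r·B over every recipient exceeds the actor's cost C.
r to a full sibling = 0.5 (full sibs share both parents — two paths of length 2: r = 2·(1/2)^2 = 1/2).
r to a double first cousin = 0.25 (double first cousins share both grandparent pairs — four paths of length 4: r = 4·(1/2)^4 = 1/4).
r to an offspring = 0.5 (one parent–offspring link: r = (1/2)^1 = 1/2).
Summing one r·B term per recipient: 2·0.5·0.157 + 4·0.25·0.07 + 2·0.5·0.31 = 0.537.
0.537 < 1: the indirect benefit is less than the cost.

No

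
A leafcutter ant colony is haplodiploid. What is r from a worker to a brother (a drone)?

Her haploid brother carries none of their father's genes and a random half of their mother's genome; that half matches the maternal half of her own genome with probability 1/2: r = 1/2 · 1/2 = 1/4.

0.25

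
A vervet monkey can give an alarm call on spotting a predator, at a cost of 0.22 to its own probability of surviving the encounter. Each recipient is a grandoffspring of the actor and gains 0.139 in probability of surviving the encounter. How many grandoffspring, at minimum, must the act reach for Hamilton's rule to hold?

r to a grandoffspring = 1/4 (two parent–offspring links: r = (1/2)^2 = 1/4).
Hamilton's rule: n·r·B > C  ⇒  n > C/(r·B) = 0.22/(0.25·0.139) = 6.331.
The smallest integer exceeding 6.331 is 7.

7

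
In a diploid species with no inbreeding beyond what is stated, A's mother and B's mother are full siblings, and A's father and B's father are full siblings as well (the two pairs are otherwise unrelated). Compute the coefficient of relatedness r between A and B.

0.25

Relatedness sums over independent paths through distinct common ancestors.
A and B are related in two ways: first cousins through their mothers (r = 1/8) and first cousins through their fathers (r = 1/8) — i.e. double first cousins.
r = 1/8 + 1/8 = 1/4 = 0.25.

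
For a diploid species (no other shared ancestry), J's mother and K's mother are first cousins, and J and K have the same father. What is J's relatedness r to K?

Relatedness sums over independent paths through distinct common ancestors.
J and K are related in two ways: second cousins through their mothers (r = 1/32) and half-sibs through their shared father (r = 1/4).
r = 1/32 + 1/4 = 9/32 = 0.28125.

0.28125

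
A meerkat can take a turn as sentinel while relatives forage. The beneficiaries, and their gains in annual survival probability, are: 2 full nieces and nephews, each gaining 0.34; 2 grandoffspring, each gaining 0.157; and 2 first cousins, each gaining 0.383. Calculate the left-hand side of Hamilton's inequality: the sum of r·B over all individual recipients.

r to a full niece or nephew = 1/4 (full aunt/uncle↔niece/nephew: two paths of length 3 through the shared grandparent pair: r = 2·(1/2)^3 = 1/4).
r to a grandoffspring = 0.25 (two parent–offspring links: r = (1/2)^2 = 1/4).
r to a first cousin = 1/8 (first cousins share one grandparent pair — two paths of length 4: r = 2·(1/2)^4 = 1/8).
Summing one r·B term per recipient: 2·0.25·0.34 + 2·0.25·0.157 + 2·0.125·0.383 = 0.34425.

0.34425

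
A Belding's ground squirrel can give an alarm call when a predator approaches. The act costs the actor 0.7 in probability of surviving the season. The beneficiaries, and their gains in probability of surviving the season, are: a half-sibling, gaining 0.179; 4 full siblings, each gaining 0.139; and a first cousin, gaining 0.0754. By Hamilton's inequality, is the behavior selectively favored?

Hamilton's rule: the trait is favored when the sum of r·B over every recipient exceeds the actor's cost C.
r to a half-sibling = 1/4 (half-sibs share one parent — one path of length 2: r = (1/2)^2 = 1/4).
r to a full sibling = 1/2 (full sibs share both parents — two paths of length 2: r = 2·(1/2)^2 = 1/2).
r to a first cousin = 1/8 (first cousins share one grandparent pair — two paths of length 4: r = 2·(1/2)^4 = 1/8).
Summing one r·B term per recipient: 1·0.25·0.179 + 4·0.5·0.139 + 1·0.125·0.0754 = 0.332175.
0.332175 < 0.7: the indirect benefit is less than the cost.

No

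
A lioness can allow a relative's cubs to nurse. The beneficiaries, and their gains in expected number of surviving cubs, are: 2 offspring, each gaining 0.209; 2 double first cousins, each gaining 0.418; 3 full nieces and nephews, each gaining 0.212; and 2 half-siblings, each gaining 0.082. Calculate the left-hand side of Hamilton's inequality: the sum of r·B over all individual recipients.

r to an offspring = 1/2 (one parent–offspring link: r = (1/2)^1 = 1/2).
r to a double first cousin = 1/4 (double first cousins share both grandparent pairs — four paths of length 4: r = 4·(1/2)^4 = 1/4).
r to a full niece or nephew = 0.25 (full aunt/uncle↔niece/nephew: two paths of length 3 through the shared grandparent pair: r = 2·(1/2)^3 = 1/4).
r to a half-sibling = 1/4 (half-sibs share one parent — one path of length 2: r = (1/2)^2 = 1/4).
Summing one r·B term per recipient: 2·0.5·0.209 + 2·0.25·0.418 + 3·0.25·0.212 + 2·0.25·0.082 = 0.618.

0.618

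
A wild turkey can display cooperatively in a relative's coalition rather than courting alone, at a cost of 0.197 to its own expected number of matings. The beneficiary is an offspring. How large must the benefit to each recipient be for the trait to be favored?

r to an offspring = 0.5 (one parent–offspring link: r = (1/2)^1 = 1/2).
Hamilton's rule with n recipients of equal r: n·r·B > C, so B > C/(n·r) = 0.197/(1·0.5) = 0.394.

0.394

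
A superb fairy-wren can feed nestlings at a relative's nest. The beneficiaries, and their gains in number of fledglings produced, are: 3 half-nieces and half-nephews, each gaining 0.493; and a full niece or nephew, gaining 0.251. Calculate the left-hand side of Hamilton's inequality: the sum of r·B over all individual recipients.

0.247625

r to a half-niece or half-nephew = 0.125 (half-aunt/uncle↔niece/nephew: one path of length 3: r = (1/2)^3 = 1/8).
r to a full niece or nephew = 1/4 (full aunt/uncle↔niece/nephew: two paths of length 3 through the shared grandparent pair: r = 2·(1/2)^3 = 1/4).
Summing one r·B term per recipient: 3·0.125·0.493 + 1·0.25·0.251 = 0.247625.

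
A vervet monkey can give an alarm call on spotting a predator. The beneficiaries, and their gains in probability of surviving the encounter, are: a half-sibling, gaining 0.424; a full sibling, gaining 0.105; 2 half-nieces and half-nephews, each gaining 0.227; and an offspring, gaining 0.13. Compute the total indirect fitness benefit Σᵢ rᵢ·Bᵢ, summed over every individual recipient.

r to a half-sibling = 0.25 (half-sibs share one parent — one path of length 2: r = (1/2)^2 = 1/4).
r to a full sibling = 0.5 (full sibs share both parents — two paths of length 2: r = 2·(1/2)^2 = 1/2).
r to a half-niece or half-nephew = 0.125 (half-aunt/uncle↔niece/nephew: one path of length 3: r = (1/2)^3 = 1/8).
r to an offspring = 0.5 (one parent–offspring link: r = (1/2)^1 = 1/2).
Summing one r·B term per recipient: 1·0.25·0.424 + 1·0.5·0.105 + 2·0.125·0.227 + 1·0.5·0.13 = 0.28025.

0.28025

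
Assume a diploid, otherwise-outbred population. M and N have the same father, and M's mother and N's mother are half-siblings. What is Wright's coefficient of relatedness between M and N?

Relatedness sums over independent paths through distinct common ancestors.
M and N are related in two ways: half-sibs through their shared father (r = 1/4) and half first cousins through their mothers (r = 1/16).
r = 1/4 + 1/16 = 5/16 = 0.3125.

0.3125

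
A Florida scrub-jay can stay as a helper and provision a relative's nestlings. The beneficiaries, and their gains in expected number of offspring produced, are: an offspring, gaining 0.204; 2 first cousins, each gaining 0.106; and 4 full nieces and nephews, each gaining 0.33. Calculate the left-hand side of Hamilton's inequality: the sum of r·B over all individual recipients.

r to an offspring = 1/2 (one parent–offspring link: r = (1/2)^1 = 1/2).
r to a first cousin = 1/8 (first cousins share one grandparent pair — two paths of length 4: r = 2·(1/2)^4 = 1/8).
r to a full niece or nephew = 1/4 (full aunt/uncle↔niece/nephew: two paths of length 3 through the shared grandparent pair: r = 2·(1/2)^3 = 1/4).
Summing one r·B term per recipient: 1·0.5·0.204 + 2·0.125·0.106 + 4·0.25·0.33 = 0.4585.

0.4585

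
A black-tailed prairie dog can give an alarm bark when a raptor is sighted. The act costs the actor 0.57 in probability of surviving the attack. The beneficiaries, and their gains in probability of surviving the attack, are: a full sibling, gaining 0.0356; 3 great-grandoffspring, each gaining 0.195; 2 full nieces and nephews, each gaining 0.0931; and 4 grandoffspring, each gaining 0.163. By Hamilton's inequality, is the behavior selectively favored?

Hamilton's rule: the trait is favored when the sum of r·B over every recipient exceeds the actor's cost C.
r to a full sibling = 1/2 (full sibs share both parents — two paths of length 2: r = 2·(1/2)^2 = 1/2).
r to a great-grandoffspring = 0.125 (three parent–offspring links: r = (1/2)^3 = 1/8).
r to a full niece or nephew = 0.25 (full aunt/uncle↔niece/nephew: two paths of length 3 through the shared grandparent pair: r = 2·(1/2)^3 = 1/4).
r to a grandoffspring = 1/4 (two parent–offspring links: r = (1/2)^2 = 1/4).
Summing one r·B term per recipient: 1·0.5·0.0356 + 3·0.125·0.195 + 2·0.25·0.0931 + 4·0.25·0.163 = 0.300475.
0.300475 < 0.57: the indirect benefit is less than the cost.

No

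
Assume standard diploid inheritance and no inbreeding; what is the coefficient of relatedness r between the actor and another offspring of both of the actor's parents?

0.5

Each parent–offspring link contributes a factor of 1/2, and independent paths through distinct common ancestors add.
Full sibs share both parents — two paths of length 2: r = 2·(1/2)^2 = 1/2.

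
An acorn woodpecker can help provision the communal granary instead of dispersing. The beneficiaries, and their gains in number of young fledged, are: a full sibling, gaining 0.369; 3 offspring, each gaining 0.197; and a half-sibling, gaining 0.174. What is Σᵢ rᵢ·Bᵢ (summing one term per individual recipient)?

r to a full sibling = 1/2 (full sibs share both parents — two paths of length 2: r = 2·(1/2)^2 = 1/2).
r to an offspring = 1/2 (one parent–offspring link: r = (1/2)^1 = 1/2).
r to a half-sibling = 0.25 (half-sibs share one parent — one path of length 2: r = (1/2)^2 = 1/4).
Summing one r·B term per recipient: 1·0.5·0.369 + 3·0.5·0.197 + 1·0.25·0.174 = 0.5235.

0.5235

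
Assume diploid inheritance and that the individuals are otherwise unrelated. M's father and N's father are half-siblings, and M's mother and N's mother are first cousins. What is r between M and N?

Relatedness sums over independent paths through distinct common ancestors.
M and N are related in two ways: half first cousins through their fathers (r = 1/16) and second cousins through their mothers (r = 1/32).
r = 1/16 + 1/32 = 0.09375.

0.09375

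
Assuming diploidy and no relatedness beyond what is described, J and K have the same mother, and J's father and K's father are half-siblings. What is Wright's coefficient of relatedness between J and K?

0.3125

Wright's path rule: contributions from independent ancestry routes add.
J and K are related in two ways: half-sibs through their shared mother (r = 1/4) and half first cousins through their fathers (r = 1/16).
r = 1/4 + 1/16 = 5/16 = 0.3125.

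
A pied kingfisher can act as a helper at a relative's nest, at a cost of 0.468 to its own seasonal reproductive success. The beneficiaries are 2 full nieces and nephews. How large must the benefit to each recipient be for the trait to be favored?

r to a full niece or nephew = 0.25 (full aunt/uncle↔niece/nephew: two paths of length 3 through the shared grandparent pair: r = 2·(1/2)^3 = 1/4).
Hamilton's rule with n recipients of equal r: n·r·B > C, so B > C/(n·r) = 0.468/(2·0.25) = 0.936.

0.936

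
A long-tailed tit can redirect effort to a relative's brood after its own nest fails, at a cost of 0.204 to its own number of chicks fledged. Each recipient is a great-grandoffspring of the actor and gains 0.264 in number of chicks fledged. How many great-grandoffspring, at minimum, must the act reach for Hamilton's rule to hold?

7

r to a great-grandoffspring = 0.125 (three parent–offspring links: r = (1/2)^3 = 1/8).
Hamilton's rule: n·r·B > C  ⇒  n > C/(r·B) = 0.204/(0.125·0.264) = 6.182.
The smallest integer exceeding 6.182 is 7.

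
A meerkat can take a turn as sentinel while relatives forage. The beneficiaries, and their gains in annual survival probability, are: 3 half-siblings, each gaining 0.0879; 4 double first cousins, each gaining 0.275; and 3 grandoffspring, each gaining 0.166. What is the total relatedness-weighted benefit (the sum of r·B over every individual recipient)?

r to a half-sibling = 1/4 (half-sibs share one parent — one path of length 2: r = (1/2)^2 = 1/4).
r to a double first cousin = 0.25 (double first cousins share both grandparent pairs — four paths of length 4: r = 4·(1/2)^4 = 1/4).
r to a grandoffspring = 0.25 (two parent–offspring links: r = (1/2)^2 = 1/4).
Summing one r·B term per recipient: 3·0.25·0.0879 + 4·0.25·0.275 + 3·0.25·0.166 = 0.465425.

0.465425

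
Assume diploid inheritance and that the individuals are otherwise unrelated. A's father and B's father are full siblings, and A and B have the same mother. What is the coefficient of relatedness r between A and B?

0.375

Wright's path rule: contributions from independent ancestry routes add.
A and B are related in two ways: first cousins through their fathers (r = 1/8) and half-sibs through their shared mother (r = 1/4).
r = 1/8 + 1/4 = 3/8 = 0.375.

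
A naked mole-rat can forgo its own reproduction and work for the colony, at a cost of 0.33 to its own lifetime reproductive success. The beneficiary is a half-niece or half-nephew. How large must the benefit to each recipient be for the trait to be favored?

2.64

r to a half-niece or half-nephew = 1/8 (half-aunt/uncle↔niece/nephew: one path of length 3: r = (1/2)^3 = 1/8).
Hamilton's rule with n recipients of equal r: n·r·B > C, so B > C/(n·r) = 0.33/(1·0.125) = 2.64.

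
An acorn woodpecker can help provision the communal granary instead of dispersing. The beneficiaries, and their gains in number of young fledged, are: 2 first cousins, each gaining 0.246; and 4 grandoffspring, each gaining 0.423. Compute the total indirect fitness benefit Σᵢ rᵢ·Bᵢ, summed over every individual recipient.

r to a first cousin = 1/8 (first cousins share one grandparent pair — two paths of length 4: r = 2·(1/2)^4 = 1/8).
r to a grandoffspring = 0.25 (two parent–offspring links: r = (1/2)^2 = 1/4).
Summing one r·B term per recipient: 2·0.125·0.246 + 4·0.25·0.423 = 0.4845.

0.4845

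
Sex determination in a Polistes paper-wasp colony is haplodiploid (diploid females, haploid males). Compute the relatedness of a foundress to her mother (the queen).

One meiotic link between diploid queen and diploid daughter: r = 1/2.

0.5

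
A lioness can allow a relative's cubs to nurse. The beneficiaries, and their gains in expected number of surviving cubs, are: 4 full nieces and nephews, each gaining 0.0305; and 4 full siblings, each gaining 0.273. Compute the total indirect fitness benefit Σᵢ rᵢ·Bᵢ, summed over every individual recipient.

r to a full niece or nephew = 1/4 (full aunt/uncle↔niece/nephew: two paths of length 3 through the shared grandparent pair: r = 2·(1/2)^3 = 1/4).
r to a full sibling = 0.5 (full sibs share both parents — two paths of length 2: r = 2·(1/2)^2 = 1/2).
Summing one r·B term per recipient: 4·0.25·0.0305 + 4·0.5·0.273 = 0.5765.

0.5765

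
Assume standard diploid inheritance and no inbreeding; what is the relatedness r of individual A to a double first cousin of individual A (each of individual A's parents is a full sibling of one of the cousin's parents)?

Each parent–offspring link contributes a factor of 1/2, and independent paths through distinct common ancestors add.
Double first cousins share both grandparent pairs — four paths of length 4: r = 4·(1/2)^4 = 1/4.

0.25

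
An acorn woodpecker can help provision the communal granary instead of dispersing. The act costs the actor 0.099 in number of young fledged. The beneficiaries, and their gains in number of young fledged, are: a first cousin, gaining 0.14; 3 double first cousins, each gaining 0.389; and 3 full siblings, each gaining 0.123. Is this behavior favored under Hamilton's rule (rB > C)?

Yes

Hamilton's rule: the trait is favored when the sum of r·B over every recipient exceeds the actor's cost C.
r to a first cousin = 1/8 (first cousins share one grandparent pair — two paths of length 4: r = 2·(1/2)^4 = 1/8).
r to a double first cousin = 0.25 (double first cousins share both grandparent pairs — four paths of length 4: r = 4·(1/2)^4 = 1/4).
r to a full sibling = 0.5 (full sibs share both parents — two paths of length 2: r = 2·(1/2)^2 = 1/2).
Summing one r·B term per recipient: 1·0.125·0.14 + 3·0.25·0.389 + 3·0.5·0.123 = 0.49375.
0.49375 > 0.099: the indirect benefit exceeds the cost.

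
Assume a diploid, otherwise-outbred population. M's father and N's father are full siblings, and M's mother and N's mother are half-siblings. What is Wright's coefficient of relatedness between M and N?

0.1875

Wright's path rule: contributions from independent ancestry routes add.
M and N are related in two ways: first cousins through their fathers (r = 1/8) and half first cousins through their mothers (r = 1/16).
r = 1/8 + 1/16 = 0.1875.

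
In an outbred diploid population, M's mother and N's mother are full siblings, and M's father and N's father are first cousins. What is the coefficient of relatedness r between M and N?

0.15625

With two independent routes of shared ancestry, r is the sum of the two contributions.
M and N are related in two ways: first cousins through their mothers (r = 1/8) and second cousins through their fathers (r = 1/32).
r = 1/8 + 1/32 = 0.15625.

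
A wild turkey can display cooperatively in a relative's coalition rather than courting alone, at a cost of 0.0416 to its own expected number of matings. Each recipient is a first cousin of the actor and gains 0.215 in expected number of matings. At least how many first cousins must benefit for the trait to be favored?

2

r to a first cousin = 1/8 (first cousins share one grandparent pair — two paths of length 4: r = 2·(1/2)^4 = 1/8).
Hamilton's rule: n·r·B > C  ⇒  n > C/(r·B) = 0.0416/(0.125·0.215) = 1.548.
The smallest integer exceeding 1.548 is 2.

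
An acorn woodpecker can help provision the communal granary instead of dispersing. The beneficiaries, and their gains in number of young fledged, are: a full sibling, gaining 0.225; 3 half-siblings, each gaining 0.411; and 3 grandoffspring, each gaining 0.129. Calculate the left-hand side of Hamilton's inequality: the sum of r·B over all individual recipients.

0.5175

r to a full sibling = 1/2 (full sibs share both parents — two paths of length 2: r = 2·(1/2)^2 = 1/2).
r to a half-sibling = 0.25 (half-sibs share one parent — one path of length 2: r = (1/2)^2 = 1/4).
r to a grandoffspring = 1/4 (two parent–offspring links: r = (1/2)^2 = 1/4).
Summing one r·B term per recipient: 1·0.5·0.225 + 3·0.25·0.411 + 3·0.25·0.129 = 0.5175.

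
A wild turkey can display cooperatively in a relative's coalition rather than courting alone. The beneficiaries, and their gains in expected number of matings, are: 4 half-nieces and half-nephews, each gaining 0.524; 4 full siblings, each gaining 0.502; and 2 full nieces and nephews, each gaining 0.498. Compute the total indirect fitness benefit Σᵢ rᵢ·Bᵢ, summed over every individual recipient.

r to a half-niece or half-nephew = 0.125 (half-aunt/uncle↔niece/nephew: one path of length 3: r = (1/2)^3 = 1/8).
r to a full sibling = 1/2 (full sibs share both parents — two paths of length 2: r = 2·(1/2)^2 = 1/2).
r to a full niece or nephew = 1/4 (full aunt/uncle↔niece/nephew: two paths of length 3 through the shared grandparent pair: r = 2·(1/2)^3 = 1/4).
Summing one r·B term per recipient: 4·0.125·0.524 + 4·0.5·0.502 + 2·0.25·0.498 = 1.515.

1.515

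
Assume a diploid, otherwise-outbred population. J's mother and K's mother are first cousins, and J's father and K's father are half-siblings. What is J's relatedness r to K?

Independent pedigree routes through distinct common ancestors add.
J and K are related in two ways: second cousins through their mothers (r = 1/32) and half first cousins through their fathers (r = 1/16).
r = 1/32 + 1/16 = 3/32 = 0.09375.

0.09375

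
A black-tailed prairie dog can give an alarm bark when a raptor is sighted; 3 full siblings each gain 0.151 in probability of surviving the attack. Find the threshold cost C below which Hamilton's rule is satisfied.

0.2265

r to a full sibling = 0.5 (full sibs share both parents — two paths of length 2: r = 2·(1/2)^2 = 1/2).
Hamilton's rule: n·r·B > C, so the trait is favored while C < n·r·B = 3·0.5·0.151 = 0.2265.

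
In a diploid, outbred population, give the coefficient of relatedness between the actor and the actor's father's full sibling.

Each parent–offspring link contributes a factor of 1/2, and independent paths through distinct common ancestors add.
Full aunt/uncle↔niece/nephew: two paths of length 3 through the shared grandparent pair: r = 2·(1/2)^3 = 1/4.

0.25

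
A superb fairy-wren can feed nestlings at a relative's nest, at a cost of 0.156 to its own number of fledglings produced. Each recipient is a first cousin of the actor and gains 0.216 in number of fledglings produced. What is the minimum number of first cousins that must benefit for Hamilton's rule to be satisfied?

6

r to a first cousin = 1/8 (first cousins share one grandparent pair — two paths of length 4: r = 2·(1/2)^4 = 1/8).
Hamilton's rule: n·r·B > C  ⇒  n > C/(r·B) = 0.156/(0.125·0.216) = 5.778.
The smallest integer exceeding 5.778 is 6.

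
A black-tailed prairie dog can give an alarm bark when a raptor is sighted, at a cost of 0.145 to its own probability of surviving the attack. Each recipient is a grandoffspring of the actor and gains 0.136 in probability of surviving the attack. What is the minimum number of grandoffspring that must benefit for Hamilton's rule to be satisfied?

5

r to a grandoffspring = 1/4 (two parent–offspring links: r = (1/2)^2 = 1/4).
Hamilton's rule: n·r·B > C  ⇒  n > C/(r·B) = 0.145/(0.25·0.136) = 4.265.
The smallest integer exceeding 4.265 is 5.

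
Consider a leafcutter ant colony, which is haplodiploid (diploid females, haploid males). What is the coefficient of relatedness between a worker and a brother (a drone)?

0.25

Her haploid brother carries none of their father's genes and a random half of their mother's genome; that half matches the maternal half of her own genome with probability 1/2: r = 1/2 · 1/2 = 1/4.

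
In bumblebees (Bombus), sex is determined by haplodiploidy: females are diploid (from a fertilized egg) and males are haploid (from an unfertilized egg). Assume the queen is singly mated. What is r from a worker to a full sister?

0.75

Haplodiploid full sisters inherit their father's entire haploid genome identically (contributing 1/2) and on average half of their mother's contribution (1/2 · 1/2 = 1/4); r = 1/2 + 1/4 = 3/4.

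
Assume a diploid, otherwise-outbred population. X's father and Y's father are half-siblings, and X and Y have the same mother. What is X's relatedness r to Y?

0.3125

With two independent routes of shared ancestry, r is the sum of the two contributions.
X and Y are related in two ways: half first cousins through their fathers (r = 1/16) and half-sibs through their shared mother (r = 1/4).
r = 1/16 + 1/4 = 5/16 = 0.3125.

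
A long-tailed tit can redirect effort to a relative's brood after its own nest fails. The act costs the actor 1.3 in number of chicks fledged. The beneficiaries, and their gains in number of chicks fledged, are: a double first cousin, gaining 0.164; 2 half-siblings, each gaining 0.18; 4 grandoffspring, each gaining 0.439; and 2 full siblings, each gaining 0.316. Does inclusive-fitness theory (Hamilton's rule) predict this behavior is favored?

No

Hamilton's rule: the trait is favored when the sum of r·B over every recipient exceeds the actor's cost C.
r to a double first cousin = 0.25 (double first cousins share both grandparent pairs — four paths of length 4: r = 4·(1/2)^4 = 1/4).
r to a half-sibling = 0.25 (half-sibs share one parent — one path of length 2: r = (1/2)^2 = 1/4).
r to a grandoffspring = 1/4 (two parent–offspring links: r = (1/2)^2 = 1/4).
r to a full sibling = 1/2 (full sibs share both parents — two paths of length 2: r = 2·(1/2)^2 = 1/2).
Summing one r·B term per recipient: 1·0.25·0.164 + 2·0.25·0.18 + 4·0.25·0.439 + 2·0.5·0.316 = 0.886.
0.886 < 1.3: the indirect benefit is less than the cost.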